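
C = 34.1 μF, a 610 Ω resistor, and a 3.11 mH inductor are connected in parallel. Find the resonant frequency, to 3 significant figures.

489 Hz

ω₀ = 1/√(LC) = 1/√(0.00311 × 3.41e-05) = 3071 rad/s
f₀ = ω₀/(2π) = 489 Hz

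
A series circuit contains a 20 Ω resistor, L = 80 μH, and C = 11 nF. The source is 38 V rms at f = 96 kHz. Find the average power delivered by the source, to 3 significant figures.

ω = 2πf = 603200 rad/s
X_L = ωL = 48.3 Ω
X_C = 1/(ωC) = 151 Ω
Net reactance X = X_L − X_C = -102 Ω
Z = 20.0 − j102 Ω
|Z| = √(20.0² + 102²) = 104 Ω
∠Z = arctan(-102/20.0) = -79.0°
I = V/|Z| = 364 mA
P = VI cos φ = 38 × 0.364 × cos(-79.0°) = 2.65 W

2.65 W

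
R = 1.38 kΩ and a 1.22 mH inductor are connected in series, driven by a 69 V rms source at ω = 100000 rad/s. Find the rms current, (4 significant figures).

X_L = ωL = 122.0 Ω
Z = 1380 + j122.0 Ω
|Z| = √(1380² + 122.0²) = 1385 Ω
I = V/|Z| = 69/1385 = 49.81 mA

49.81 mA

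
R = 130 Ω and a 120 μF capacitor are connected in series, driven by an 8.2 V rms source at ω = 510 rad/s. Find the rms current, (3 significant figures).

X_C = 1/(ωC) = 16.3 Ω
Z = 130 − j16.3 Ω
|Z| = √(130² + 16.3²) = 131 Ω
I = V/|Z| = 8.2/131 = 62.6 mA

62.6 mA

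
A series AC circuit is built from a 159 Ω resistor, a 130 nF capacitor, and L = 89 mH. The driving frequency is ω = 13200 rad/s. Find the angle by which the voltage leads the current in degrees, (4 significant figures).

74.97°

X_L = ωL = 1175 Ω
X_C = 1/(ωC) = 582.8 Ω
Net reactance X = X_L − X_C = 592.0 Ω
Z = 159.0 + j592.0 Ω
|Z| = √(159.0² + 592.0²) = 613.0 Ω
∠Z = arctan(592.0/159.0) = 74.97°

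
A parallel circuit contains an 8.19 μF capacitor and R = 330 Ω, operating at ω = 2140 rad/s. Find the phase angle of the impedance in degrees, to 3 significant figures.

-80.2°

X_C = 1/(ωC) = 57.1 Ω
Parallel: admittances add. Y = 1/R + jωC
Y = (0.00303 + j0.0175) S
|Y| = 0.0178 S → |Z| = 1/|Y| = 56.2 Ω, ∠Z = −∠Y = -80.2°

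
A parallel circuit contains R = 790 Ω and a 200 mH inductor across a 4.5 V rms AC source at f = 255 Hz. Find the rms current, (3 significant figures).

15.2 mA

ω = 2πf = 1602 rad/s
X_L = ωL = 320 Ω
Parallel: admittances add. Y = 1/R + 1/(jωL)
Y = (0.00127 − j0.00312) S
|Y| = 0.00337 S → |Z| = 1/|Y| = 297 Ω, ∠Z = −∠Y = 67.9°
I = V/|Z| = 4.5/297 = 15.2 mA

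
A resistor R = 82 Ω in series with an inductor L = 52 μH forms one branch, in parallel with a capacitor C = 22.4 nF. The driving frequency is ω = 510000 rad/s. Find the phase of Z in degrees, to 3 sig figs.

X_L = ωL = 26.5 Ω
X_C = 1/(ωC) = 87.5 Ω
Branch 1 (R+jX_L): Z₁ = 82.0 + j26.5 Ω, |Z₁| = 86.2 Ω
Branch 2 (−jX_C): Z₂ = −j87.5 Ω
Parallel: Z = Z₁Z₂/(Z₁+Z₂), |Z| = 73.8 Ω, ∠Z = -35.4°

-35.4°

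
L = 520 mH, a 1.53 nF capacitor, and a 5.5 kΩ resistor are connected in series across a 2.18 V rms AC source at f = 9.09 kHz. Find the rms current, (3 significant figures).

114 μA

ω = 2πf = 57110 rad/s
X_L = ωL = 29700 Ω
X_C = 1/(ωC) = 11400 Ω
Net reactance X = X_L − X_C = 18300 Ω
Z = 5500 + j18300 Ω
|Z| = √(5500² + 18300²) = 19100 Ω
I = V/|Z| = 2.18/19100 = 114 μA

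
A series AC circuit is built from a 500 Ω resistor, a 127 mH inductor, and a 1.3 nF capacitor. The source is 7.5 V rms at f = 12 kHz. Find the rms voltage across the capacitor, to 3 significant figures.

ω = 2πf = 75400 rad/s
X_L = ωL = 9580 Ω
X_C = 1/(ωC) = 10200 Ω
Net reactance X = X_L − X_C = -627 Ω
Z = 500 − j627 Ω
|Z| = √(500² + 627²) = 802 Ω
I = V/|Z| = 9.36 mA
V_C = I·|Z_C| = 0.00936 × 10200 = 95.4 V

95.4 V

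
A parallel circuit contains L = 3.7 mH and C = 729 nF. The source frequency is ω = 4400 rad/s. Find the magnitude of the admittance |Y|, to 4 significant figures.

58.22 mS

X_L = ωL = 16.28 Ω
X_C = 1/(ωC) = 311.8 Ω
Parallel: admittances add. Y = 1/(jωL) + jωC
Y = (0 − j0.05822) S
|Y| = 0.05822 S → |Z| = 1/|Y| = 17.18 Ω, ∠Z = −∠Y = 90.00°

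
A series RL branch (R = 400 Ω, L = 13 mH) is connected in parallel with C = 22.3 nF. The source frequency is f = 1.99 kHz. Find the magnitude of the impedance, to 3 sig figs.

449 Ω

ω = 2πf = 12500 rad/s
X_L = ωL = 163 Ω
X_C = 1/(ωC) = 3590 Ω
Branch 1 (R+jX_L): Z₁ = 400 + j163 Ω, |Z₁| = 432 Ω
Branch 2 (−jX_C): Z₂ = −j3590 Ω
Parallel: Z = Z₁Z₂/(Z₁+Z₂), |Z| = 449 Ω, ∠Z = 15.5°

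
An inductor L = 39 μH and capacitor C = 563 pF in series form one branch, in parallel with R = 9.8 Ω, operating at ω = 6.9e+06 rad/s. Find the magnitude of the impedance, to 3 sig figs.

X_L = ωL = 269 Ω
X_C = 1/(ωC) = 257 Ω
Branch 1: Z₁ = R = 9.80 Ω
Branch 2 (series LC): Z₂ = j(X_L − X_C) = j11.7 Ω
Parallel: Z = Z₁Z₂/(Z₁+Z₂), |Z| = 7.51 Ω, ∠Z = 40.0°

7.51 Ω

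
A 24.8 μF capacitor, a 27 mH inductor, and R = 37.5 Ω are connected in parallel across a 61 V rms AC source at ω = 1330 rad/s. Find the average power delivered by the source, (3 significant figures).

X_L = ωL = 35.9 Ω
X_C = 1/(ωC) = 30.3 Ω
Parallel: admittances add. Y = 1/R + 1/(jωL) + jωC
Y = (0.0267 + j0.00514) S
|Y| = 0.0272 S → |Z| = 1/|Y| = 36.8 Ω, ∠Z = −∠Y = -10.9°
I = V/|Z| = 1.66 A
P = VI cos φ = 61 × 1.66 × cos(-10.9°) = 99.2 W

99.2 W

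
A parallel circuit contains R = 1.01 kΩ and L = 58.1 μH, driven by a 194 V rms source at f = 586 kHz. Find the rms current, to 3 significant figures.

927 mA

ω = 2πf = 3.682e+06 rad/s
X_L = ωL = 214 Ω
Parallel: admittances add. Y = 1/R + 1/(jωL)
Y = (0.000990 − j0.00467) S
|Y| = 0.00478 S → |Z| = 1/|Y| = 209 Ω, ∠Z = −∠Y = 78.0°
I = V/|Z| = 194/209 = 927 mA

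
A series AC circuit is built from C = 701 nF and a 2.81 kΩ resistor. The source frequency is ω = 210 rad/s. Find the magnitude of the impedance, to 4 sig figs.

7351 Ω

X_C = 1/(ωC) = 6793 Ω
Z = 2810 − j6793 Ω
|Z| = √(2810² + 6793²) = 7351 Ω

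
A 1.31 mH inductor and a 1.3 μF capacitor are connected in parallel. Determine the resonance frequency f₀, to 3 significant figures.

ω₀ = 1/√(LC) = 1/√(0.00131 × 1.3e-06) = 24230 rad/s
f₀ = ω₀/(2π) = 3.86 kHz

3.86 kHz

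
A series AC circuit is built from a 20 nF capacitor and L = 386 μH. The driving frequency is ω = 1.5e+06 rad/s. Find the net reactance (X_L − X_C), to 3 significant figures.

546 Ω

X_L = ωL = 579 Ω
X_C = 1/(ωC) = 33.3 Ω
X = 579 − 33.3 = 546 Ω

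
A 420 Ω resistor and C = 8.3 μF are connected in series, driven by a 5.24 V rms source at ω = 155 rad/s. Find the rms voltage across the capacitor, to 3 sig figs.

4.61 V

X_C = 1/(ωC) = 777 Ω
Z = 420 − j777 Ω
|Z| = √(420² + 777²) = 884 Ω
I = V/|Z| = 5.93 mA
V_C = I·|Z_C| = 0.00593 × 777 = 4.61 V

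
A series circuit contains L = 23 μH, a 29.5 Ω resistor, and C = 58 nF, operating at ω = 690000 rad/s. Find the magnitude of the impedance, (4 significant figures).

X_L = ωL = 15.87 Ω
X_C = 1/(ωC) = 24.99 Ω
Net reactance X = X_L − X_C = -9.118 Ω
Z = 29.50 − j9.118 Ω
|Z| = √(29.50² + 9.118²) = 30.88 Ω

30.88 Ω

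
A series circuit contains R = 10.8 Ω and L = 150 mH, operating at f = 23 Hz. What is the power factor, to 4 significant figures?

0.4459

ω = 2πf = 144.5 rad/s
X_L = ωL = 21.68 Ω
Z = 10.80 + j21.68 Ω
|Z| = √(10.80² + 21.68²) = 24.22 Ω
∠Z = arctan(21.68/10.80) = 63.52°
cos φ = cos(63.52°) = 0.4459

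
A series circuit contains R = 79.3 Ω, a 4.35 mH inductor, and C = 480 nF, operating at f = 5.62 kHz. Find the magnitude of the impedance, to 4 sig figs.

123.4 Ω

ω = 2πf = 35310 rad/s
X_L = ωL = 153.6 Ω
X_C = 1/(ωC) = 59.00 Ω
Net reactance X = X_L − X_C = 94.61 Ω
Z = 79.30 + j94.61 Ω
|Z| = √(79.30² + 94.61²) = 123.4 Ω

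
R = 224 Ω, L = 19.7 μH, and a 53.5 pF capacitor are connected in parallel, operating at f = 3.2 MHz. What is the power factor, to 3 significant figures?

0.951

ω = 2πf = 2.011e+07 rad/s
X_L = ωL = 396 Ω
X_C = 1/(ωC) = 930 Ω
Parallel: admittances add. Y = 1/R + 1/(jωL) + jωC
Y = (0.00446 − j0.00145) S
|Y| = 0.00469 S → |Z| = 1/|Y| = 213 Ω, ∠Z = −∠Y = 18.0°
cos φ = cos(18.0°) = 0.951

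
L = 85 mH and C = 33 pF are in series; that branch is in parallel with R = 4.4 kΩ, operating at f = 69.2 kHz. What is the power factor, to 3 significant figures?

0.991

ω = 2πf = 434800 rad/s
X_L = ωL = 37000 Ω
X_C = 1/(ωC) = 69700 Ω
Branch 1: Z₁ = R = 4400 Ω
Branch 2 (series LC): Z₂ = j(X_L − X_C) = −j32700 Ω
Parallel: Z = Z₁Z₂/(Z₁+Z₂), |Z| = 4360 Ω, ∠Z = -7.65°
cos φ = cos(-7.65°) = 0.991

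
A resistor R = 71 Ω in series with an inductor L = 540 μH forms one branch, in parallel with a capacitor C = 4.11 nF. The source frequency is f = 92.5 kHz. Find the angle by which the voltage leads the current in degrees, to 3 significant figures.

ω = 2πf = 581200 rad/s
X_L = ωL = 314 Ω
X_C = 1/(ωC) = 419 Ω
Branch 1 (R+jX_L): Z₁ = 71.0 + j314 Ω, |Z₁| = 322 Ω
Branch 2 (−jX_C): Z₂ = −j419 Ω
Parallel: Z = Z₁Z₂/(Z₁+Z₂), |Z| = 1060 Ω, ∠Z = 43.1°

43.1°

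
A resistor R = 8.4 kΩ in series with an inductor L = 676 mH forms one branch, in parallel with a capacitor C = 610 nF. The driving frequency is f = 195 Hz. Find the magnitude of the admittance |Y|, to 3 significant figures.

ω = 2πf = 1225 rad/s
X_L = ωL = 828 Ω
X_C = 1/(ωC) = 1340 Ω
Branch 1 (R+jX_L): Z₁ = 8400 + j828 Ω, |Z₁| = 8440 Ω
Branch 2 (−jX_C): Z₂ = −j1340 Ω
Parallel: Z = Z₁Z₂/(Z₁+Z₂), |Z| = 1340 Ω, ∠Z = -80.9°
|Y| = 1/|Z| = 745 μS

745 μS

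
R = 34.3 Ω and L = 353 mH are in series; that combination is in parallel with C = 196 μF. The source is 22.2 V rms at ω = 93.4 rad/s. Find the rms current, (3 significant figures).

347 mA

X_L = ωL = 33.0 Ω
X_C = 1/(ωC) = 54.6 Ω
Branch 1 (R+jX_L): Z₁ = 34.3 + j33.0 Ω, |Z₁| = 47.6 Ω
Branch 2 (−jX_C): Z₂ = −j54.6 Ω
Parallel: Z = Z₁Z₂/(Z₁+Z₂), |Z| = 64.1 Ω, ∠Z = -13.9°
I = V/|Z| = 22.2/64.1 = 347 mA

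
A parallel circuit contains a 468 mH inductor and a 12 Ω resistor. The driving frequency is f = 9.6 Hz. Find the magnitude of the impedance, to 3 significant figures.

ω = 2πf = 60.32 rad/s
X_L = ωL = 28.2 Ω
Parallel: admittances add. Y = 1/R + 1/(jωL)
Y = (0.0833 − j0.0354) S
|Y| = 0.0906 S → |Z| = 1/|Y| = 11.0 Ω, ∠Z = −∠Y = 23.0°

11.0 Ω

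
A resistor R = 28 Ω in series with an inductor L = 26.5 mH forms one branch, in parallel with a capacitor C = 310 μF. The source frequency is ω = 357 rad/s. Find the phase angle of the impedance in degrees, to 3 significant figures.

X_L = ωL = 9.46 Ω
X_C = 1/(ωC) = 9.04 Ω
Branch 1 (R+jX_L): Z₁ = 28.0 + j9.46 Ω, |Z₁| = 29.6 Ω
Branch 2 (−jX_C): Z₂ = −j9.04 Ω
Parallel: Z = Z₁Z₂/(Z₁+Z₂), |Z| = 9.54 Ω, ∠Z = -72.2°

-72.2°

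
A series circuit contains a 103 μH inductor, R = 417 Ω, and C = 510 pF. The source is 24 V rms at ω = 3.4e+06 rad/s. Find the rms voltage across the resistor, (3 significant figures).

21.1 V

X_L = ωL = 350 Ω
X_C = 1/(ωC) = 577 Ω
Net reactance X = X_L − X_C = -227 Ω
Z = 417 − j227 Ω
|Z| = √(417² + 227²) = 475 Ω
I = V/|Z| = 50.6 mA
V_R = I·|Z_R| = 0.0506 × 417 = 21.1 V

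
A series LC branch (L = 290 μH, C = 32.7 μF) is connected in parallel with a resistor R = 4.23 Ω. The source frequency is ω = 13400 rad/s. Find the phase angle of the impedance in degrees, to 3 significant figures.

X_L = ωL = 3.89 Ω
X_C = 1/(ωC) = 2.28 Ω
Branch 1: Z₁ = R = 4.23 Ω
Branch 2 (series LC): Z₂ = j(X_L − X_C) = j1.60 Ω
Parallel: Z = Z₁Z₂/(Z₁+Z₂), |Z| = 1.50 Ω, ∠Z = 69.2°

69.2°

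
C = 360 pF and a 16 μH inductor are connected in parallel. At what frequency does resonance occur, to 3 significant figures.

2.10 MHz

ω₀ = 1/√(LC) = 1/√(1.6e-05 × 3.6e-10) = 1.318e+07 rad/s
f₀ = ω₀/(2π) = 2.10 MHz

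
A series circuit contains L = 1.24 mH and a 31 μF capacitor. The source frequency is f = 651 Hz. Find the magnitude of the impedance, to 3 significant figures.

ω = 2πf = 4090 rad/s
X_L = ωL = 5.07 Ω
X_C = 1/(ωC) = 7.89 Ω
Net reactance X = X_L − X_C = -2.81 Ω
Z = − j2.81 Ω
|Z| = √(0² + 2.81²) = 2.81 Ω

2.81 Ω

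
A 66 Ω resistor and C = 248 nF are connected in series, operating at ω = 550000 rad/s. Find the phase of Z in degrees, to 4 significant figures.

-6.339°

X_C = 1/(ωC) = 7.331 Ω
Z = 66.00 − j7.331 Ω
|Z| = √(66.00² + 7.331²) = 66.41 Ω
∠Z = arctan(-7.331/66.00) = -6.339°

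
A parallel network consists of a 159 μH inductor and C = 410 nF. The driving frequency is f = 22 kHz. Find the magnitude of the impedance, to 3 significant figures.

ω = 2πf = 138200 rad/s
X_L = ωL = 22.0 Ω
X_C = 1/(ωC) = 17.6 Ω
Parallel: admittances add. Y = 1/(jωL) + jωC
Y = (0 + j0.0112) S
|Y| = 0.0112 S → |Z| = 1/|Y| = 89.5 Ω, ∠Z = −∠Y = -90.0°

89.5 Ω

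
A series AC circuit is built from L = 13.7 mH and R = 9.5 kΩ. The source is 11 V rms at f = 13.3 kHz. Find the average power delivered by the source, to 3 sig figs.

12.6 mW

ω = 2πf = 83570 rad/s
X_L = ωL = 1140 Ω
Z = 9500 + j1140 Ω
|Z| = √(9500² + 1140²) = 9570 Ω
∠Z = arctan(1140/9500) = 6.87°
I = V/|Z| = 1.15 mA
P = VI cos φ = 11 × 0.00115 × cos(6.87°) = 12.6 mW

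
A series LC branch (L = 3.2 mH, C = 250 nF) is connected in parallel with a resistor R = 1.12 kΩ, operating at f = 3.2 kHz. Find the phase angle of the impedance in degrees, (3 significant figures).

-83.1°

ω = 2πf = 20110 rad/s
X_L = ωL = 64.3 Ω
X_C = 1/(ωC) = 199 Ω
Branch 1: Z₁ = R = 1120 Ω
Branch 2 (series LC): Z₂ = j(X_L − X_C) = −j135 Ω
Parallel: Z = Z₁Z₂/(Z₁+Z₂), |Z| = 134 Ω, ∠Z = -83.1°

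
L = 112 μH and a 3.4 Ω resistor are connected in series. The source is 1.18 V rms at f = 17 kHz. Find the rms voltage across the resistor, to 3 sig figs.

0.323 V

ω = 2πf = 106800 rad/s
X_L = ωL = 12.0 Ω
Z = 3.40 + j12.0 Ω
|Z| = √(3.40² + 12.0²) = 12.4 Ω
I = V/|Z| = 94.9 mA
V_R = I·|Z_R| = 0.0949 × 3.40 = 0.323 V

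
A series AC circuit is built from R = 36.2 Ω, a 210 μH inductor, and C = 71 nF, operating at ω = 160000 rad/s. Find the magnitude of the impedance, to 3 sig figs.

65.4 Ω

X_L = ωL = 33.6 Ω
X_C = 1/(ωC) = 88.0 Ω
Net reactance X = X_L − X_C = -54.4 Ω
Z = 36.2 − j54.4 Ω
|Z| = √(36.2² + 54.4²) = 65.4 Ω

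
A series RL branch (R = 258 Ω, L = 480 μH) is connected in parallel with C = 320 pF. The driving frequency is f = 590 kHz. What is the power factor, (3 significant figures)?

0.125

ω = 2πf = 3.707e+06 rad/s
X_L = ωL = 1780 Ω
X_C = 1/(ωC) = 843 Ω
Branch 1 (R+jX_L): Z₁ = 258 + j1780 Ω, |Z₁| = 1800 Ω
Branch 2 (−jX_C): Z₂ = −j843 Ω
Parallel: Z = Z₁Z₂/(Z₁+Z₂), |Z| = 1560 Ω, ∠Z = -82.8°
cos φ = cos(-82.8°) = 0.125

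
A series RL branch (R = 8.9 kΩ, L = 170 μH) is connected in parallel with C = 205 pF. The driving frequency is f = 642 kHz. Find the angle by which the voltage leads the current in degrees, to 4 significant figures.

-82.23°

ω = 2πf = 4.034e+06 rad/s
X_L = ωL = 685.7 Ω
X_C = 1/(ωC) = 1209 Ω
Branch 1 (R+jX_L): Z₁ = 8900 + j685.7 Ω, |Z₁| = 8926 Ω
Branch 2 (−jX_C): Z₂ = −j1209 Ω
Parallel: Z = Z₁Z₂/(Z₁+Z₂), |Z| = 1211 Ω, ∠Z = -82.23°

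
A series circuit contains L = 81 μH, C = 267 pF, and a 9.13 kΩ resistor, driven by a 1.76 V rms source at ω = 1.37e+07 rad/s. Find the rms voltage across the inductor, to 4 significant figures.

0.2130 V

X_L = ωL = 1110 Ω
X_C = 1/(ωC) = 273.4 Ω
Net reactance X = X_L − X_C = 836.3 Ω
Z = 9130 + j836.3 Ω
|Z| = √(9130² + 836.3²) = 9168 Ω
I = V/|Z| = 192.0 μA
V_L = I·|Z_L| = 0.0001920 × 1110 = 0.2130 V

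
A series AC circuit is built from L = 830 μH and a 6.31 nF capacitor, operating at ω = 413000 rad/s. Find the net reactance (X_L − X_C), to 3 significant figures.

X_L = ωL = 343 Ω
X_C = 1/(ωC) = 384 Ω
X = 343 − 384 = -40.9 Ω

-40.9 Ω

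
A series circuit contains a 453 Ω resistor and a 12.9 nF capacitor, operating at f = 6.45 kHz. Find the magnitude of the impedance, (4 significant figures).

ω = 2πf = 40530 rad/s
X_C = 1/(ωC) = 1913 Ω
Z = 453.0 − j1913 Ω
|Z| = √(453.0² + 1913²) = 1966 Ω

1966 Ω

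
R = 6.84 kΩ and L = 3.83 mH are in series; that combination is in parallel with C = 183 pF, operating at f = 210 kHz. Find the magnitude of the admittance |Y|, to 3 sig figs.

ω = 2πf = 1.319e+06 rad/s
X_L = ωL = 5050 Ω
X_C = 1/(ωC) = 4140 Ω
Branch 1 (R+jX_L): Z₁ = 6840 + j5050 Ω, |Z₁| = 8500 Ω
Branch 2 (−jX_C): Z₂ = −j4140 Ω
Parallel: Z = Z₁Z₂/(Z₁+Z₂), |Z| = 5100 Ω, ∠Z = -61.1°
|Y| = 1/|Z| = 196 μS

196 μS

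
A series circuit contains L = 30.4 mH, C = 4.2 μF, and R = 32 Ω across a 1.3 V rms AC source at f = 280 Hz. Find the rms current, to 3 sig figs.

14.8 mA

ω = 2πf = 1759 rad/s
X_L = ωL = 53.5 Ω
X_C = 1/(ωC) = 135 Ω
Net reactance X = X_L − X_C = -81.9 Ω
Z = 32.0 − j81.9 Ω
|Z| = √(32.0² + 81.9²) = 87.9 Ω
I = V/|Z| = 1.3/87.9 = 14.8 mA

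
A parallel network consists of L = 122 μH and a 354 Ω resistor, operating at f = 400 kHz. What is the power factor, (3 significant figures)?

ω = 2πf = 2.513e+06 rad/s
X_L = ωL = 307 Ω
Parallel: admittances add. Y = 1/R + 1/(jωL)
Y = (0.00282 − j0.00326) S
|Y| = 0.00431 S → |Z| = 1/|Y| = 232 Ω, ∠Z = −∠Y = 49.1°
cos φ = cos(49.1°) = 0.655

0.655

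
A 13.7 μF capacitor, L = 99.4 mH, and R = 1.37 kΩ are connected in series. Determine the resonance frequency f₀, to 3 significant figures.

ω₀ = 1/√(LC) = 1/√(0.0994 × 1.37e-05) = 856.9 rad/s
f₀ = ω₀/(2π) = 136 Hz

136 Hz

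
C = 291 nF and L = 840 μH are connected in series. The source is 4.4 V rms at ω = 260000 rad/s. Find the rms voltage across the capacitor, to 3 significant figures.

X_L = ωL = 218 Ω
X_C = 1/(ωC) = 13.2 Ω
Net reactance X = X_L − X_C = 205 Ω
Z = j205 Ω
|Z| = √(0² + 205²) = 205 Ω
I = V/|Z| = 21.4 mA
V_C = I·|Z_C| = 0.0214 × 13.2 = 0.283 V

0.283 V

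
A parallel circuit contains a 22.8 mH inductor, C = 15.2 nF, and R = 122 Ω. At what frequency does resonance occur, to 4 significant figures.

8.549 kHz

ω₀ = 1/√(LC) = 1/√(0.0228 × 1.52e-08) = 53720 rad/s
f₀ = ω₀/(2π) = 8.549 kHz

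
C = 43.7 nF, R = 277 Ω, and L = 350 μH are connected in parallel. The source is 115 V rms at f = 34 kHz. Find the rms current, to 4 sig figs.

623.0 mA

ω = 2πf = 213600 rad/s
X_L = ωL = 74.77 Ω
X_C = 1/(ωC) = 107.1 Ω
Parallel: admittances add. Y = 1/R + 1/(jωL) + jωC
Y = (0.003610 − j0.004039) S
|Y| = 0.005417 S → |Z| = 1/|Y| = 184.6 Ω, ∠Z = −∠Y = 48.21°
I = V/|Z| = 115/184.6 = 623.0 mA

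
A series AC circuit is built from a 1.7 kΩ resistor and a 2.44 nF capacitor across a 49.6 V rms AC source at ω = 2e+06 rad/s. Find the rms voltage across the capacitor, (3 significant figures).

5.94 V

X_C = 1/(ωC) = 205 Ω
Z = 1700 − j205 Ω
|Z| = √(1700² + 205²) = 1710 Ω
I = V/|Z| = 29.0 mA
V_C = I·|Z_C| = 0.0290 × 205 = 5.94 V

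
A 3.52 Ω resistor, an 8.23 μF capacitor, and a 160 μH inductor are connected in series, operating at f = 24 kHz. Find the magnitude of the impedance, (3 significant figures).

23.6 Ω

ω = 2πf = 150800 rad/s
X_L = ωL = 24.1 Ω
X_C = 1/(ωC) = 0.806 Ω
Net reactance X = X_L − X_C = 23.3 Ω
Z = 3.52 + j23.3 Ω
|Z| = √(3.52² + 23.3²) = 23.6 Ω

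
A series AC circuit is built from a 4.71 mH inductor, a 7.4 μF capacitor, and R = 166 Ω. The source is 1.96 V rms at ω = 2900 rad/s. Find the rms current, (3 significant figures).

11.6 mA

X_L = ωL = 13.7 Ω
X_C = 1/(ωC) = 46.6 Ω
Net reactance X = X_L − X_C = -32.9 Ω
Z = 166 − j32.9 Ω
|Z| = √(166² + 32.9²) = 169 Ω
I = V/|Z| = 1.96/169 = 11.6 mA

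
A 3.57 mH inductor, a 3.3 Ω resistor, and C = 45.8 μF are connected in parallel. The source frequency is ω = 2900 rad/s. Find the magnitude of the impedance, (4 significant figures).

3.277 Ω

X_L = ωL = 10.35 Ω
X_C = 1/(ωC) = 7.529 Ω
Parallel: admittances add. Y = 1/R + 1/(jωL) + jωC
Y = (0.3030 + j0.03623) S
|Y| = 0.3052 S → |Z| = 1/|Y| = 3.277 Ω, ∠Z = −∠Y = -6.818°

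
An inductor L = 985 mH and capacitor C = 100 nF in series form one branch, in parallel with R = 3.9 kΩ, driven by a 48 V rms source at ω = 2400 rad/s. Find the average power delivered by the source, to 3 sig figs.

X_L = ωL = 2360 Ω
X_C = 1/(ωC) = 4170 Ω
Branch 1: Z₁ = R = 3900 Ω
Branch 2 (series LC): Z₂ = j(X_L − X_C) = −j1800 Ω
Parallel: Z = Z₁Z₂/(Z₁+Z₂), |Z| = 1640 Ω, ∠Z = -65.2°
I = V/|Z| = 29.3 mA
P = VI cos φ = 48 × 0.0293 × cos(-65.2°) = 591 mW

591 mW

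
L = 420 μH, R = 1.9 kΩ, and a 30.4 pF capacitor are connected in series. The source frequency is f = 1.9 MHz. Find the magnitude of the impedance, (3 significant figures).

2950 Ω

ω = 2πf = 1.194e+07 rad/s
X_L = ωL = 5010 Ω
X_C = 1/(ωC) = 2760 Ω
Net reactance X = X_L − X_C = 2260 Ω
Z = 1900 + j2260 Ω
|Z| = √(1900² + 2260²) = 2950 Ω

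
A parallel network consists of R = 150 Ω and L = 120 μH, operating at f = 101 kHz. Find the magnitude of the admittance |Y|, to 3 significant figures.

14.7 mS

ω = 2πf = 634600 rad/s
X_L = ωL = 76.2 Ω
Parallel: admittances add. Y = 1/R + 1/(jωL)
Y = (0.00667 − j0.0131) S
|Y| = 0.0147 S → |Z| = 1/|Y| = 67.9 Ω, ∠Z = −∠Y = 63.1°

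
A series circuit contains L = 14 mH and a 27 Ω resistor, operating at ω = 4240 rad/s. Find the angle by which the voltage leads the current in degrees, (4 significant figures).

X_L = ωL = 59.36 Ω
Z = 27.00 + j59.36 Ω
|Z| = √(27.00² + 59.36²) = 65.21 Ω
∠Z = arctan(59.36/27.00) = 65.54°

65.54°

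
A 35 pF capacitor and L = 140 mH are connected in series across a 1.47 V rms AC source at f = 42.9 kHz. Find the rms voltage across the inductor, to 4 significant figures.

ω = 2πf = 269500 rad/s
X_L = ωL = 37740 Ω
X_C = 1/(ωC) = 106000 Ω
Net reactance X = X_L − X_C = -68260 Ω
Z = − j68260 Ω
|Z| = √(0² + 68260²) = 68260 Ω
I = V/|Z| = 21.54 μA
V_L = I·|Z_L| = 2.154e-05 × 37740 = 0.8127 V

0.8127 V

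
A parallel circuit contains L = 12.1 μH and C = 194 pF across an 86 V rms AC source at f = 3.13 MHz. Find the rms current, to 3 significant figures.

33.3 mA

ω = 2πf = 1.967e+07 rad/s
X_L = ωL = 238 Ω
X_C = 1/(ωC) = 262 Ω
Parallel: admittances add. Y = 1/(jωL) + jωC
Y = (0 − j0.000387) S
|Y| = 0.000387 S → |Z| = 1/|Y| = 2580 Ω, ∠Z = −∠Y = 90.0°
I = V/|Z| = 86/2580 = 33.3 mA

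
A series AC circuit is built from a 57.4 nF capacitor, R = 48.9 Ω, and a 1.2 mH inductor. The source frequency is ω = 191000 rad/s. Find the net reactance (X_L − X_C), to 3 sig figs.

X_L = ωL = 229 Ω
X_C = 1/(ωC) = 91.2 Ω
X = 229 − 91.2 = 138 Ω

138 Ω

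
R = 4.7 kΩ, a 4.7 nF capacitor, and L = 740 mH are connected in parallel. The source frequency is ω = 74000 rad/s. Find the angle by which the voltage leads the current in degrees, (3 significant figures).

-57.2°

X_L = ωL = 54800 Ω
X_C = 1/(ωC) = 2880 Ω
Parallel: admittances add. Y = 1/R + 1/(jωL) + jωC
Y = (0.000213 + j0.000330) S
|Y| = 0.000392 S → |Z| = 1/|Y| = 2550 Ω, ∠Z = −∠Y = -57.2°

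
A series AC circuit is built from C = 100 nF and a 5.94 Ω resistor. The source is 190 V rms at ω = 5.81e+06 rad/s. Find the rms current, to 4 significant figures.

30.72 A

X_C = 1/(ωC) = 1.721 Ω
Z = 5.940 − j1.721 Ω
|Z| = √(5.940² + 1.721²) = 6.184 Ω
I = V/|Z| = 190/6.184 = 30.72 A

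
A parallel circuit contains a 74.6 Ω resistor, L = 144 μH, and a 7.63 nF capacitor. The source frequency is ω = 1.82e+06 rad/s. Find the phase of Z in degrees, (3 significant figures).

X_L = ωL = 262 Ω
X_C = 1/(ωC) = 72.0 Ω
Parallel: admittances add. Y = 1/R + 1/(jωL) + jωC
Y = (0.0134 + j0.0101) S
|Y| = 0.0168 S → |Z| = 1/|Y| = 59.6 Ω, ∠Z = −∠Y = -36.9°

-36.9°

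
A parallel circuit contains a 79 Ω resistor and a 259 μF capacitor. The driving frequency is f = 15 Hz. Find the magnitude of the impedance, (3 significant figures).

ω = 2πf = 94.25 rad/s
X_C = 1/(ωC) = 41.0 Ω
Parallel: admittances add. Y = 1/R + jωC
Y = (0.0127 + j0.0244) S
|Y| = 0.0275 S → |Z| = 1/|Y| = 36.4 Ω, ∠Z = −∠Y = -62.6°

36.4 Ω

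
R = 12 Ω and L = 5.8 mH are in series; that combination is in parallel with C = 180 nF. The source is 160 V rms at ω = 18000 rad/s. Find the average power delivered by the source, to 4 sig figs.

X_L = ωL = 104.4 Ω
X_C = 1/(ωC) = 308.6 Ω
Branch 1 (R+jX_L): Z₁ = 12.00 + j104.4 Ω, |Z₁| = 105.1 Ω
Branch 2 (−jX_C): Z₂ = −j308.6 Ω
Parallel: Z = Z₁Z₂/(Z₁+Z₂), |Z| = 158.5 Ω, ∠Z = 80.08°
I = V/|Z| = 1.009 A
P = VI cos φ = 160 × 1.009 × cos(80.08°) = 27.82 W

27.82 W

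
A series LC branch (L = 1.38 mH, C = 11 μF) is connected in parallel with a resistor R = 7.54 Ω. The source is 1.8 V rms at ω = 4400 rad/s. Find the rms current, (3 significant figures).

269 mA

X_L = ωL = 6.07 Ω
X_C = 1/(ωC) = 20.7 Ω
Branch 1: Z₁ = R = 7.54 Ω
Branch 2 (series LC): Z₂ = j(X_L − X_C) = −j14.6 Ω
Parallel: Z = Z₁Z₂/(Z₁+Z₂), |Z| = 6.70 Ω, ∠Z = -27.3°
I = V/|Z| = 1.8/6.70 = 269 mA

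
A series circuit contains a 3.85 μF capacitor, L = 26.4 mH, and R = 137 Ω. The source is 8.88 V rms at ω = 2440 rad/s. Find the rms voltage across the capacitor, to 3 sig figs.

X_L = ωL = 64.4 Ω
X_C = 1/(ωC) = 106 Ω
Net reactance X = X_L − X_C = -42.0 Ω
Z = 137 − j42.0 Ω
|Z| = √(137² + 42.0²) = 143 Ω
I = V/|Z| = 62.0 mA
V_C = I·|Z_C| = 0.0620 × 106 = 6.60 V

6.60 V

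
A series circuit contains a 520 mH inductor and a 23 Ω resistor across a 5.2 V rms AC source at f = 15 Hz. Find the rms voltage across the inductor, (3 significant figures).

4.71 V

ω = 2πf = 94.25 rad/s
X_L = ωL = 49.0 Ω
Z = 23.0 + j49.0 Ω
|Z| = √(23.0² + 49.0²) = 54.1 Ω
I = V/|Z| = 96.1 mA
V_L = I·|Z_L| = 0.0961 × 49.0 = 4.71 V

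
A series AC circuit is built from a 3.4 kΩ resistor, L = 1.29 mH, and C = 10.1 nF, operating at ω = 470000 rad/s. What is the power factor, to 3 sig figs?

X_L = ωL = 606 Ω
X_C = 1/(ωC) = 211 Ω
Net reactance X = X_L − X_C = 396 Ω
Z = 3400 + j396 Ω
|Z| = √(3400² + 396²) = 3420 Ω
∠Z = arctan(396/3400) = 6.64°
cos φ = cos(6.64°) = 0.993

0.993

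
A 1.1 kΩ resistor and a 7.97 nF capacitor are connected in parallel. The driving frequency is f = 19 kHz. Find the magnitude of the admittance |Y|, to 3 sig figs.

1.32 mS

ω = 2πf = 119400 rad/s
X_C = 1/(ωC) = 1050 Ω
Parallel: admittances add. Y = 1/R + jωC
Y = (0.000909 + j0.000951) S
|Y| = 0.00132 S → |Z| = 1/|Y| = 760 Ω, ∠Z = −∠Y = -46.3°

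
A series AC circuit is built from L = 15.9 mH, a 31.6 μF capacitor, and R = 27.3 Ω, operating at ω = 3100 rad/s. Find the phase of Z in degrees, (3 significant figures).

X_L = ωL = 49.3 Ω
X_C = 1/(ωC) = 10.2 Ω
Net reactance X = X_L − X_C = 39.1 Ω
Z = 27.3 + j39.1 Ω
|Z| = √(27.3² + 39.1²) = 47.7 Ω
∠Z = arctan(39.1/27.3) = 55.1°

55.1°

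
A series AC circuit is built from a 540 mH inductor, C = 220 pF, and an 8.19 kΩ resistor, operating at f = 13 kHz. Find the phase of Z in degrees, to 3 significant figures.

ω = 2πf = 81680 rad/s
X_L = ωL = 44100 Ω
X_C = 1/(ωC) = 55600 Ω
Net reactance X = X_L − X_C = -11500 Ω
Z = 8190 − j11500 Ω
|Z| = √(8190² + 11500²) = 14200 Ω
∠Z = arctan(-11500/8190) = -54.6°

-54.6°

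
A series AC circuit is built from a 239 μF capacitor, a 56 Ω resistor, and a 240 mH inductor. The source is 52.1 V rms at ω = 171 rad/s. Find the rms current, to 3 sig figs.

X_L = ωL = 41.0 Ω
X_C = 1/(ωC) = 24.5 Ω
Net reactance X = X_L − X_C = 16.6 Ω
Z = 56.0 + j16.6 Ω
|Z| = √(56.0² + 16.6²) = 58.4 Ω
I = V/|Z| = 52.1/58.4 = 892 mA

892 mA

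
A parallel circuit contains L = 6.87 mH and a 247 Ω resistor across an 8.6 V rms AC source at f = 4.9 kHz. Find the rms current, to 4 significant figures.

53.53 mA

ω = 2πf = 30790 rad/s
X_L = ωL = 211.5 Ω
Parallel: admittances add. Y = 1/R + 1/(jωL)
Y = (0.004049 − j0.004728) S
|Y| = 0.006224 S → |Z| = 1/|Y| = 160.7 Ω, ∠Z = −∠Y = 49.43°
I = V/|Z| = 8.6/160.7 = 53.53 mA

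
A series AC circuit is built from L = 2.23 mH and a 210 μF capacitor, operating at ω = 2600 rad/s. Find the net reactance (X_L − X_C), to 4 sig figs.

X_L = ωL = 5.798 Ω
X_C = 1/(ωC) = 1.832 Ω
X = 5.798 − 1.832 = 3.966 Ω

3.966 Ω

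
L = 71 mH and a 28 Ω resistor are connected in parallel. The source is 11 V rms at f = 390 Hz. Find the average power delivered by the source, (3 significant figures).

4.32 W

ω = 2πf = 2450 rad/s
X_L = ωL = 174 Ω
Parallel: admittances add. Y = 1/R + 1/(jωL)
Y = (0.0357 − j0.00575) S
|Y| = 0.0362 S → |Z| = 1/|Y| = 27.6 Ω, ∠Z = −∠Y = 9.14°
I = V/|Z| = 398 mA
P = VI cos φ = 11 × 0.398 × cos(9.14°) = 4.32 W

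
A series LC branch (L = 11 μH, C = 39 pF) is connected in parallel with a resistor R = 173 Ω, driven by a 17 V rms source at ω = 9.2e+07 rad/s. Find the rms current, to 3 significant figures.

X_L = ωL = 1010 Ω
X_C = 1/(ωC) = 279 Ω
Branch 1: Z₁ = R = 173 Ω
Branch 2 (series LC): Z₂ = j(X_L − X_C) = j733 Ω
Parallel: Z = Z₁Z₂/(Z₁+Z₂), |Z| = 168 Ω, ∠Z = 13.3°
I = V/|Z| = 17/168 = 101 mA

101 mA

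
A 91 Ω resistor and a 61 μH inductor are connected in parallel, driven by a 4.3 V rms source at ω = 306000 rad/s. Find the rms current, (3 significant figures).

235 mA

X_L = ωL = 18.7 Ω
Parallel: admittances add. Y = 1/R + 1/(jωL)
Y = (0.0110 − j0.0536) S
|Y| = 0.0547 S → |Z| = 1/|Y| = 18.3 Ω, ∠Z = −∠Y = 78.4°
I = V/|Z| = 4.3/18.3 = 235 mA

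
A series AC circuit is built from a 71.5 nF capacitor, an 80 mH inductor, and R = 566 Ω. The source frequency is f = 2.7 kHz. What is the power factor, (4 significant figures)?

ω = 2πf = 16960 rad/s
X_L = ωL = 1357 Ω
X_C = 1/(ωC) = 824.4 Ω
Net reactance X = X_L − X_C = 532.7 Ω
Z = 566.0 + j532.7 Ω
|Z| = √(566.0² + 532.7²) = 777.3 Ω
∠Z = arctan(532.7/566.0) = 43.27°
cos φ = cos(43.27°) = 0.7282

0.7282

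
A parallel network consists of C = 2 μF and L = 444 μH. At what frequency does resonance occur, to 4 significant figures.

ω₀ = 1/√(LC) = 1/√(0.000444 × 2e-06) = 33560 rad/s
f₀ = ω₀/(2π) = 5.341 kHz

5.341 kHz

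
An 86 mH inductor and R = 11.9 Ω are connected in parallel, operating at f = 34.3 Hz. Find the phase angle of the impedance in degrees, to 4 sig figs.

32.70°

ω = 2πf = 215.5 rad/s
X_L = ωL = 18.53 Ω
Parallel: admittances add. Y = 1/R + 1/(jωL)
Y = (0.08403 − j0.05395) S
|Y| = 0.09986 S → |Z| = 1/|Y| = 10.01 Ω, ∠Z = −∠Y = 32.70°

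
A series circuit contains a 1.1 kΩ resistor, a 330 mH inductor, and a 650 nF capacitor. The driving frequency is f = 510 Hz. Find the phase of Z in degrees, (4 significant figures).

27.69°

ω = 2πf = 3204 rad/s
X_L = ωL = 1057 Ω
X_C = 1/(ωC) = 480.1 Ω
Net reactance X = X_L − X_C = 577.4 Ω
Z = 1100 + j577.4 Ω
|Z| = √(1100² + 577.4²) = 1242 Ω
∠Z = arctan(577.4/1100) = 27.69°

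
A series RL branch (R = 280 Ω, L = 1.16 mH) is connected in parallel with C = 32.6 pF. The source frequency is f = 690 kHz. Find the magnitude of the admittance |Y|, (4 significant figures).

57.96 μS

ω = 2πf = 4.335e+06 rad/s
X_L = ωL = 5029 Ω
X_C = 1/(ωC) = 7075 Ω
Branch 1 (R+jX_L): Z₁ = 280.0 + j5029 Ω, |Z₁| = 5037 Ω
Branch 2 (−jX_C): Z₂ = −j7075 Ω
Parallel: Z = Z₁Z₂/(Z₁+Z₂), |Z| = 17250 Ω, ∠Z = 79.02°
|Y| = 1/|Z| = 57.96 μS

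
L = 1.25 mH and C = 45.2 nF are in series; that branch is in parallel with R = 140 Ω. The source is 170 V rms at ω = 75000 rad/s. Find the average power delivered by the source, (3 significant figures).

X_L = ωL = 93.8 Ω
X_C = 1/(ωC) = 295 Ω
Branch 1: Z₁ = R = 140 Ω
Branch 2 (series LC): Z₂ = j(X_L − X_C) = −j201 Ω
Parallel: Z = Z₁Z₂/(Z₁+Z₂), |Z| = 115 Ω, ∠Z = -34.8°
I = V/|Z| = 1.48 A
P = VI cos φ = 170 × 1.48 × cos(-34.8°) = 206 W

206 W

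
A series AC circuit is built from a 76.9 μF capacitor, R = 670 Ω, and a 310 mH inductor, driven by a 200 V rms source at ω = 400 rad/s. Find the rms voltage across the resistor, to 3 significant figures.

X_L = ωL = 124 Ω
X_C = 1/(ωC) = 32.5 Ω
Net reactance X = X_L − X_C = 91.5 Ω
Z = 670 + j91.5 Ω
|Z| = √(670² + 91.5²) = 676 Ω
I = V/|Z| = 296 mA
V_R = I·|Z_R| = 0.296 × 670 = 198 V

198 V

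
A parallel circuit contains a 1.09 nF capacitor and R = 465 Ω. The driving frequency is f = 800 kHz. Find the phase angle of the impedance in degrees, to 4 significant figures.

-68.57°

ω = 2πf = 5.027e+06 rad/s
X_C = 1/(ωC) = 182.5 Ω
Parallel: admittances add. Y = 1/R + jωC
Y = (0.002151 + j0.005479) S
|Y| = 0.005886 S → |Z| = 1/|Y| = 169.9 Ω, ∠Z = −∠Y = -68.57°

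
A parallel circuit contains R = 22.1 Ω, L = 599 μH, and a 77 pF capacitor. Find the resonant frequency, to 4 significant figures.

741.1 kHz

ω₀ = 1/√(LC) = 1/√(0.000599 × 7.7e-11) = 4.656e+06 rad/s
f₀ = ω₀/(2π) = 741.1 kHz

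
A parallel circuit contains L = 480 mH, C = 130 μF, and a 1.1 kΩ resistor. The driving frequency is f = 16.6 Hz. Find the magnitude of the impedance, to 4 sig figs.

ω = 2πf = 104.3 rad/s
X_L = ωL = 50.06 Ω
X_C = 1/(ωC) = 73.75 Ω
Parallel: admittances add. Y = 1/R + 1/(jωL) + jωC
Y = (0.0009091 − j0.006415) S
|Y| = 0.006479 S → |Z| = 1/|Y| = 154.3 Ω, ∠Z = −∠Y = 81.93°

154.3 Ω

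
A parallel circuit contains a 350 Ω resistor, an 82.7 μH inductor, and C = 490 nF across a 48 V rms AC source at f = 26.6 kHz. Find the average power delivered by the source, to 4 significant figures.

ω = 2πf = 167100 rad/s
X_L = ωL = 13.82 Ω
X_C = 1/(ωC) = 12.21 Ω
Parallel: admittances add. Y = 1/R + 1/(jωL) + jωC
Y = (0.002857 + j0.009546) S
|Y| = 0.009964 S → |Z| = 1/|Y| = 100.4 Ω, ∠Z = −∠Y = -73.34°
I = V/|Z| = 478.3 mA
P = VI cos φ = 48 × 0.4783 × cos(-73.34°) = 6.583 W

6.583 W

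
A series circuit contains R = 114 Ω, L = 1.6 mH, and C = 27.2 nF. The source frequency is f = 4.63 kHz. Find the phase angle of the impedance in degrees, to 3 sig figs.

ω = 2πf = 29090 rad/s
X_L = ωL = 46.5 Ω
X_C = 1/(ωC) = 1260 Ω
Net reactance X = X_L − X_C = -1220 Ω
Z = 114 − j1220 Ω
|Z| = √(114² + 1220²) = 1220 Ω
∠Z = arctan(-1220/114) = -84.6°

-84.6°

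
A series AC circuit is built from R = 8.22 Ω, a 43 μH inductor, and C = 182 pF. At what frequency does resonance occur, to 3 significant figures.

ω₀ = 1/√(LC) = 1/√(4.3e-05 × 1.82e-10) = 1.13e+07 rad/s
f₀ = ω₀/(2π) = 1.80 MHz

1.80 MHz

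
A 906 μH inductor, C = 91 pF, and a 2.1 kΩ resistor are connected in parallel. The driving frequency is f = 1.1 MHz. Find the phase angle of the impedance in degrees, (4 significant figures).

-44.58°

ω = 2πf = 6.912e+06 rad/s
X_L = ωL = 6262 Ω
X_C = 1/(ωC) = 1590 Ω
Parallel: admittances add. Y = 1/R + 1/(jωL) + jωC
Y = (0.0004762 + j0.0004692) S
|Y| = 0.0006685 S → |Z| = 1/|Y| = 1496 Ω, ∠Z = −∠Y = -44.58°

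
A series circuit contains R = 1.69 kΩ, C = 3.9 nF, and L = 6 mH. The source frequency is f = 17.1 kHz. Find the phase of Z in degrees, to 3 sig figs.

ω = 2πf = 107400 rad/s
X_L = ωL = 645 Ω
X_C = 1/(ωC) = 2390 Ω
Net reactance X = X_L − X_C = -1740 Ω
Z = 1690 − j1740 Ω
|Z| = √(1690² + 1740²) = 2430 Ω
∠Z = arctan(-1740/1690) = -45.9°

-45.9°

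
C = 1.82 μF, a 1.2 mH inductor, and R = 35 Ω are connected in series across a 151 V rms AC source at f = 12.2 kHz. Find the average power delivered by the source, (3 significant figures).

94.8 W

ω = 2πf = 76650 rad/s
X_L = ωL = 92.0 Ω
X_C = 1/(ωC) = 7.17 Ω
Net reactance X = X_L − X_C = 84.8 Ω
Z = 35.0 + j84.8 Ω
|Z| = √(35.0² + 84.8²) = 91.8 Ω
∠Z = arctan(84.8/35.0) = 67.6°
I = V/|Z| = 1.65 A
P = VI cos φ = 151 × 1.65 × cos(67.6°) = 94.8 W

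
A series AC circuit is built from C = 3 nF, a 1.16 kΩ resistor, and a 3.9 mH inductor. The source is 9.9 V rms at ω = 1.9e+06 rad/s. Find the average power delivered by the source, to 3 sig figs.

2.12 mW

X_L = ωL = 7410 Ω
X_C = 1/(ωC) = 175 Ω
Net reactance X = X_L − X_C = 7230 Ω
Z = 1160 + j7230 Ω
|Z| = √(1160² + 7230²) = 7330 Ω
∠Z = arctan(7230/1160) = 80.9°
I = V/|Z| = 1.35 mA
P = VI cos φ = 9.9 × 0.00135 × cos(80.9°) = 2.12 mW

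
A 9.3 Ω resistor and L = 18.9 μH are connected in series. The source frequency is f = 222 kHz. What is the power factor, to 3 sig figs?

0.333

ω = 2πf = 1.395e+06 rad/s
X_L = ωL = 26.4 Ω
Z = 9.30 + j26.4 Ω
|Z| = √(9.30² + 26.4²) = 28.0 Ω
∠Z = arctan(26.4/9.30) = 70.6°
cos φ = cos(70.6°) = 0.333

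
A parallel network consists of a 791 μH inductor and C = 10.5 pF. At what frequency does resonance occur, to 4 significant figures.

ω₀ = 1/√(LC) = 1/√(0.000791 × 1.05e-11) = 1.097e+07 rad/s
f₀ = ω₀/(2π) = 1.746 MHz

1.746 MHz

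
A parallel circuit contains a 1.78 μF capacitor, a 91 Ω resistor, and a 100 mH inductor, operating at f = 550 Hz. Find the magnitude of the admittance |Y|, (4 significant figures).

ω = 2πf = 3456 rad/s
X_L = ωL = 345.6 Ω
X_C = 1/(ωC) = 162.6 Ω
Parallel: admittances add. Y = 1/R + 1/(jωL) + jωC
Y = (0.01099 + j0.003258) S
|Y| = 0.01146 S → |Z| = 1/|Y| = 87.25 Ω, ∠Z = −∠Y = -16.51°

11.46 mS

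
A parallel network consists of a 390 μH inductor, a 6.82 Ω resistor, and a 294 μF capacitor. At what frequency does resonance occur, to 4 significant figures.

ω₀ = 1/√(LC) = 1/√(0.00039 × 0.000294) = 2953 rad/s
f₀ = ω₀/(2π) = 470.0 Hz

470.0 Hz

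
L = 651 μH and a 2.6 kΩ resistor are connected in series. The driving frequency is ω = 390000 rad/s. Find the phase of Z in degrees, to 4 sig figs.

5.577°

X_L = ωL = 253.9 Ω
Z = 2600 + j253.9 Ω
|Z| = √(2600² + 253.9²) = 2612 Ω
∠Z = arctan(253.9/2600) = 5.577°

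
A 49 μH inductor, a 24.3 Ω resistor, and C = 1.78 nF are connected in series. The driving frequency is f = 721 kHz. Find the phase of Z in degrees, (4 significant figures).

ω = 2πf = 4.53e+06 rad/s
X_L = ωL = 222.0 Ω
X_C = 1/(ωC) = 124.0 Ω
Net reactance X = X_L − X_C = 97.97 Ω
Z = 24.30 + j97.97 Ω
|Z| = √(24.30² + 97.97²) = 100.9 Ω
∠Z = arctan(97.97/24.30) = 76.07°

76.07°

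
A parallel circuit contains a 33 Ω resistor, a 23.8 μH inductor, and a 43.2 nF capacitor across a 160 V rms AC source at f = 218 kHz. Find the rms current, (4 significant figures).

6.656 A

ω = 2πf = 1.37e+06 rad/s
X_L = ωL = 32.60 Ω
X_C = 1/(ωC) = 16.90 Ω
Parallel: admittances add. Y = 1/R + 1/(jωL) + jωC
Y = (0.03030 + j0.02850) S
|Y| = 0.04160 S → |Z| = 1/|Y| = 24.04 Ω, ∠Z = −∠Y = -43.24°
I = V/|Z| = 160/24.04 = 6.656 A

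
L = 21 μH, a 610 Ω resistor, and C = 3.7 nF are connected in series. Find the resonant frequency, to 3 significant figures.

571 kHz

ω₀ = 1/√(LC) = 1/√(2.1e-05 × 3.7e-09) = 3.587e+06 rad/s
f₀ = ω₀/(2π) = 571 kHz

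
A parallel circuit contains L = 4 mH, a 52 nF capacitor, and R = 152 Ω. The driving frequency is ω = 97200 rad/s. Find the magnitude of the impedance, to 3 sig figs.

X_L = ωL = 389 Ω
X_C = 1/(ωC) = 198 Ω
Parallel: admittances add. Y = 1/R + 1/(jωL) + jωC
Y = (0.00658 + j0.00248) S
|Y| = 0.00703 S → |Z| = 1/|Y| = 142 Ω, ∠Z = −∠Y = -20.7°

142 Ω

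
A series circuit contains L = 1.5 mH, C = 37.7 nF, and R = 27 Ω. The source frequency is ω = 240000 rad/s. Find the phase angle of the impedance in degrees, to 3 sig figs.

X_L = ωL = 360 Ω
X_C = 1/(ωC) = 111 Ω
Net reactance X = X_L − X_C = 249 Ω
Z = 27.0 + j249 Ω
|Z| = √(27.0² + 249²) = 251 Ω
∠Z = arctan(249/27.0) = 83.8°

83.8°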